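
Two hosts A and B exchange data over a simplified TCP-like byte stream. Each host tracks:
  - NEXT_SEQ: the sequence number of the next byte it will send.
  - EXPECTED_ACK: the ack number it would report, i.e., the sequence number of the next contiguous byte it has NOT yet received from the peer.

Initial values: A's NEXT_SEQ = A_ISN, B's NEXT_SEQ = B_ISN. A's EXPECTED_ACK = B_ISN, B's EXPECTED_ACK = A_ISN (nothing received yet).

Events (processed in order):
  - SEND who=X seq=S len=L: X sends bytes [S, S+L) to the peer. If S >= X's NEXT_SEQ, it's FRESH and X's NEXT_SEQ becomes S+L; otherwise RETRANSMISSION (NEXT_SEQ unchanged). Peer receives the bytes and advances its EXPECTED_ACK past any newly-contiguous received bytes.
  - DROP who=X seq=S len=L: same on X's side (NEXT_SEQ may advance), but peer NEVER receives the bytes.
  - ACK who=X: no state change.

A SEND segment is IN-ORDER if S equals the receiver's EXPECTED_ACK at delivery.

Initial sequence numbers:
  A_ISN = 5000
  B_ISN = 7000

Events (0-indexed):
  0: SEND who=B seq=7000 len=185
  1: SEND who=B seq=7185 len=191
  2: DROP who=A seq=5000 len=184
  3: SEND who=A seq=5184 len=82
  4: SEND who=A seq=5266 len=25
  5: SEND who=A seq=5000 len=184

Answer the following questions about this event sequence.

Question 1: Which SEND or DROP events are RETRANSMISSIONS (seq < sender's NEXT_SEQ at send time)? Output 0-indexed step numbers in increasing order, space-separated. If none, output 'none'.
Answer: 5

Derivation:
Step 0: SEND seq=7000 -> fresh
Step 1: SEND seq=7185 -> fresh
Step 2: DROP seq=5000 -> fresh
Step 3: SEND seq=5184 -> fresh
Step 4: SEND seq=5266 -> fresh
Step 5: SEND seq=5000 -> retransmit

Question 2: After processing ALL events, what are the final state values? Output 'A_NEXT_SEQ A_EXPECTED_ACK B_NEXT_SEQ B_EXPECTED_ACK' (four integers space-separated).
Answer: 5291 7376 7376 5291

Derivation:
After event 0: A_seq=5000 A_ack=7185 B_seq=7185 B_ack=5000
After event 1: A_seq=5000 A_ack=7376 B_seq=7376 B_ack=5000
After event 2: A_seq=5184 A_ack=7376 B_seq=7376 B_ack=5000
After event 3: A_seq=5266 A_ack=7376 B_seq=7376 B_ack=5000
After event 4: A_seq=5291 A_ack=7376 B_seq=7376 B_ack=5000
After event 5: A_seq=5291 A_ack=7376 B_seq=7376 B_ack=5291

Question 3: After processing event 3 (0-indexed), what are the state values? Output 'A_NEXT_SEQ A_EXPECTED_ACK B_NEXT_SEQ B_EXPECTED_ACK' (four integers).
After event 0: A_seq=5000 A_ack=7185 B_seq=7185 B_ack=5000
After event 1: A_seq=5000 A_ack=7376 B_seq=7376 B_ack=5000
After event 2: A_seq=5184 A_ack=7376 B_seq=7376 B_ack=5000
After event 3: A_seq=5266 A_ack=7376 B_seq=7376 B_ack=5000

5266 7376 7376 5000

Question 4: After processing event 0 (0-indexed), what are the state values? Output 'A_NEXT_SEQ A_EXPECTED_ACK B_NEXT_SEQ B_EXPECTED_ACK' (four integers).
After event 0: A_seq=5000 A_ack=7185 B_seq=7185 B_ack=5000

5000 7185 7185 5000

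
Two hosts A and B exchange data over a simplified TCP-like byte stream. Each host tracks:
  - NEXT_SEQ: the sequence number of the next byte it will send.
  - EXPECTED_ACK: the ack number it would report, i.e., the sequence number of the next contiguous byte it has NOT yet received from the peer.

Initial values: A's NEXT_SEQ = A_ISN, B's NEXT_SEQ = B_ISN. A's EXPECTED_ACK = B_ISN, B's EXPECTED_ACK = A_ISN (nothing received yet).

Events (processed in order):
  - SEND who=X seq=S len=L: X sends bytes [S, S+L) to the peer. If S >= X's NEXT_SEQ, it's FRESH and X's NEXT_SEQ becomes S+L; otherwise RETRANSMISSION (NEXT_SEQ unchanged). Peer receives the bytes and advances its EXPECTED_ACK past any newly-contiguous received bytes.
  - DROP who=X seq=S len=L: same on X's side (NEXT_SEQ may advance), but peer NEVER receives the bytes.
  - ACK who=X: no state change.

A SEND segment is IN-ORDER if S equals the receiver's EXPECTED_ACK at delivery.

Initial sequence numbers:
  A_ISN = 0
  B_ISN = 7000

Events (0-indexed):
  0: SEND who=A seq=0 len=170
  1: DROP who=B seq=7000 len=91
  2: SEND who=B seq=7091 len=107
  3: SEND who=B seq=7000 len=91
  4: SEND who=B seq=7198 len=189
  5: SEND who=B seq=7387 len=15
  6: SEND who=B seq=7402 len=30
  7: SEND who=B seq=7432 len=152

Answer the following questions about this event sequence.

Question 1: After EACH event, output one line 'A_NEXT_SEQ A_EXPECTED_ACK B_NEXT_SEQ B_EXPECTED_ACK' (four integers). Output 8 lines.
170 7000 7000 170
170 7000 7091 170
170 7000 7198 170
170 7198 7198 170
170 7387 7387 170
170 7402 7402 170
170 7432 7432 170
170 7584 7584 170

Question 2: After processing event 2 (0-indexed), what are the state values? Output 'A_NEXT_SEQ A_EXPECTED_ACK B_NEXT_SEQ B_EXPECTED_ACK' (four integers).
After event 0: A_seq=170 A_ack=7000 B_seq=7000 B_ack=170
After event 1: A_seq=170 A_ack=7000 B_seq=7091 B_ack=170
After event 2: A_seq=170 A_ack=7000 B_seq=7198 B_ack=170

170 7000 7198 170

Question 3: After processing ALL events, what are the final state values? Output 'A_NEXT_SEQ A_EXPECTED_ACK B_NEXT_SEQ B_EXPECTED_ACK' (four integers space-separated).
Answer: 170 7584 7584 170

Derivation:
After event 0: A_seq=170 A_ack=7000 B_seq=7000 B_ack=170
After event 1: A_seq=170 A_ack=7000 B_seq=7091 B_ack=170
After event 2: A_seq=170 A_ack=7000 B_seq=7198 B_ack=170
After event 3: A_seq=170 A_ack=7198 B_seq=7198 B_ack=170
After event 4: A_seq=170 A_ack=7387 B_seq=7387 B_ack=170
After event 5: A_seq=170 A_ack=7402 B_seq=7402 B_ack=170
After event 6: A_seq=170 A_ack=7432 B_seq=7432 B_ack=170
After event 7: A_seq=170 A_ack=7584 B_seq=7584 B_ack=170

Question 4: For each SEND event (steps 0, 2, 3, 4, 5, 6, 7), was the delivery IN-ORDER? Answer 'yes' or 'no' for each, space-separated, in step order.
Step 0: SEND seq=0 -> in-order
Step 2: SEND seq=7091 -> out-of-order
Step 3: SEND seq=7000 -> in-order
Step 4: SEND seq=7198 -> in-order
Step 5: SEND seq=7387 -> in-order
Step 6: SEND seq=7402 -> in-order
Step 7: SEND seq=7432 -> in-order

Answer: yes no yes yes yes yes yes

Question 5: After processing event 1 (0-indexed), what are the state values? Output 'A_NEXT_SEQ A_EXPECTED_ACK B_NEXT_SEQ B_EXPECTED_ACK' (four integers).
After event 0: A_seq=170 A_ack=7000 B_seq=7000 B_ack=170
After event 1: A_seq=170 A_ack=7000 B_seq=7091 B_ack=170

170 7000 7091 170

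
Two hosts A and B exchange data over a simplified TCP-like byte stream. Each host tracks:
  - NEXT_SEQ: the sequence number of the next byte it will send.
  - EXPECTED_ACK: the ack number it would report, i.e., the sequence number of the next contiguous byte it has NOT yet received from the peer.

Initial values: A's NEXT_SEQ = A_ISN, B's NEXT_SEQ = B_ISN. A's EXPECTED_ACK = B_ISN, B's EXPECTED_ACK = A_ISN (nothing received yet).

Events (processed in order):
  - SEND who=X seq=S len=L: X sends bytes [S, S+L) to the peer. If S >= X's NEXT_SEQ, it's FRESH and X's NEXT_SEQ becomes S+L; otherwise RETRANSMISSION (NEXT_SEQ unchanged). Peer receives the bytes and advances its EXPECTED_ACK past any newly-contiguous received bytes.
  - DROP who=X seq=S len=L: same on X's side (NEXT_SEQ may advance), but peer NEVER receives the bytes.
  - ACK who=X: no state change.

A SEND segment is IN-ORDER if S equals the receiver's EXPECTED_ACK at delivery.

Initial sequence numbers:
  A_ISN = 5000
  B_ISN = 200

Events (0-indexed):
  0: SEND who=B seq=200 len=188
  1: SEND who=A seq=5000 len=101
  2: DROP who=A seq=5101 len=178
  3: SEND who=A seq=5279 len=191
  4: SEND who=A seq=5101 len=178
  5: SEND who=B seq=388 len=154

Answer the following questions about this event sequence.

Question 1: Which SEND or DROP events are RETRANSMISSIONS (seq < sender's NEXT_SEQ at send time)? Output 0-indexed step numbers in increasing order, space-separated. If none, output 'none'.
Step 0: SEND seq=200 -> fresh
Step 1: SEND seq=5000 -> fresh
Step 2: DROP seq=5101 -> fresh
Step 3: SEND seq=5279 -> fresh
Step 4: SEND seq=5101 -> retransmit
Step 5: SEND seq=388 -> fresh

Answer: 4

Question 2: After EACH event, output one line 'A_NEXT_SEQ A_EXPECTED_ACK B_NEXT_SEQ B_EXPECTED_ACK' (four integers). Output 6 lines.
5000 388 388 5000
5101 388 388 5101
5279 388 388 5101
5470 388 388 5101
5470 388 388 5470
5470 542 542 5470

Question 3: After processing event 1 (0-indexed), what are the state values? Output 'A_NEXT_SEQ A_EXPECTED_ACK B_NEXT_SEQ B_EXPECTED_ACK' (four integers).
After event 0: A_seq=5000 A_ack=388 B_seq=388 B_ack=5000
After event 1: A_seq=5101 A_ack=388 B_seq=388 B_ack=5101

5101 388 388 5101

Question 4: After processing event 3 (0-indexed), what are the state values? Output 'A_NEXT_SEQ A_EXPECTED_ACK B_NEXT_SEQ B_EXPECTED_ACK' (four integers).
After event 0: A_seq=5000 A_ack=388 B_seq=388 B_ack=5000
After event 1: A_seq=5101 A_ack=388 B_seq=388 B_ack=5101
After event 2: A_seq=5279 A_ack=388 B_seq=388 B_ack=5101
After event 3: A_seq=5470 A_ack=388 B_seq=388 B_ack=5101

5470 388 388 5101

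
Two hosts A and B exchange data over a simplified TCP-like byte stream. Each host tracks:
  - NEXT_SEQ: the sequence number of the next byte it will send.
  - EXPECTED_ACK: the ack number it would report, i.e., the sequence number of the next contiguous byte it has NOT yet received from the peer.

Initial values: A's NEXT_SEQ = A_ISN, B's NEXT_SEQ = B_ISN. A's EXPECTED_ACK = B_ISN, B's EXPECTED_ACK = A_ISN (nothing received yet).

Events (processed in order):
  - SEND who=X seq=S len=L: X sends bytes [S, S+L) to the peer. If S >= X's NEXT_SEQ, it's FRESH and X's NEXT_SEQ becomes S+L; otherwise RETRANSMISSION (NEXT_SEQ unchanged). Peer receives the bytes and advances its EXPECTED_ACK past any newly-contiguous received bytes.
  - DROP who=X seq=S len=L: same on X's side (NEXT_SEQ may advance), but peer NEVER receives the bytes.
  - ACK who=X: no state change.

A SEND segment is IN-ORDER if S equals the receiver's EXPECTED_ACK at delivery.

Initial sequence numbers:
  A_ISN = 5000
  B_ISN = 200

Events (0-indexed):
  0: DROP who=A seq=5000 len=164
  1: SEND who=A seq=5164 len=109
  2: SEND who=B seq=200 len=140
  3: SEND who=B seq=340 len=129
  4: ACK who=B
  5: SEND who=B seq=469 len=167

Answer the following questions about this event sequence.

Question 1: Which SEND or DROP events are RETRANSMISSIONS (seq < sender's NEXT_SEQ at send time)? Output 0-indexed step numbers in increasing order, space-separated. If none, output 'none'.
Answer: none

Derivation:
Step 0: DROP seq=5000 -> fresh
Step 1: SEND seq=5164 -> fresh
Step 2: SEND seq=200 -> fresh
Step 3: SEND seq=340 -> fresh
Step 5: SEND seq=469 -> fresh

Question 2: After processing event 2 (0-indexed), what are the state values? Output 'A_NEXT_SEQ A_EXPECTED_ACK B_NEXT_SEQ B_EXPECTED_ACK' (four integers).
After event 0: A_seq=5164 A_ack=200 B_seq=200 B_ack=5000
After event 1: A_seq=5273 A_ack=200 B_seq=200 B_ack=5000
After event 2: A_seq=5273 A_ack=340 B_seq=340 B_ack=5000

5273 340 340 5000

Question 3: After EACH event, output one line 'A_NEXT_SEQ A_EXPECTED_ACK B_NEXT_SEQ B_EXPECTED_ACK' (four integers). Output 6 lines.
5164 200 200 5000
5273 200 200 5000
5273 340 340 5000
5273 469 469 5000
5273 469 469 5000
5273 636 636 5000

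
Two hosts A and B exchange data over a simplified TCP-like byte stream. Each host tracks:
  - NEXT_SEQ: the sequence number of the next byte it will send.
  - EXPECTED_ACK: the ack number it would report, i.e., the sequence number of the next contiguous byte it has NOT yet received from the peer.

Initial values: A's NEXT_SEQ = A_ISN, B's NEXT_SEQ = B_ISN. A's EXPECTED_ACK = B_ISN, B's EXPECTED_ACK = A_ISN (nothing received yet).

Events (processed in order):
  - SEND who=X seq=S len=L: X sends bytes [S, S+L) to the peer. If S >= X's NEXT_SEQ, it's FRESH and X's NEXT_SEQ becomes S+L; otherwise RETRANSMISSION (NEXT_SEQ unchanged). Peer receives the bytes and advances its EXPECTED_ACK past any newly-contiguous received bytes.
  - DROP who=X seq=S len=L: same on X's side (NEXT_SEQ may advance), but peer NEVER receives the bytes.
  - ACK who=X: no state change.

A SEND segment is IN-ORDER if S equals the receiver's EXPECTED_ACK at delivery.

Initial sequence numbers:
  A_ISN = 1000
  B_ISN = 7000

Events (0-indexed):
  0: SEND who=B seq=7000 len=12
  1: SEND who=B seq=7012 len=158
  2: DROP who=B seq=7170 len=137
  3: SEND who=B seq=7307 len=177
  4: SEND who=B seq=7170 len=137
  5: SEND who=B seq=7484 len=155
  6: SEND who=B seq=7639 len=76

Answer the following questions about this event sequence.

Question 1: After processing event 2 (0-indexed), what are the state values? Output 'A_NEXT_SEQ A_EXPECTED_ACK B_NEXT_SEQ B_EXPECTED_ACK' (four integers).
After event 0: A_seq=1000 A_ack=7012 B_seq=7012 B_ack=1000
After event 1: A_seq=1000 A_ack=7170 B_seq=7170 B_ack=1000
After event 2: A_seq=1000 A_ack=7170 B_seq=7307 B_ack=1000

1000 7170 7307 1000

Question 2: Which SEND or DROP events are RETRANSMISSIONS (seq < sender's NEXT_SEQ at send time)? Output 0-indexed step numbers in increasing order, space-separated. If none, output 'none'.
Answer: 4

Derivation:
Step 0: SEND seq=7000 -> fresh
Step 1: SEND seq=7012 -> fresh
Step 2: DROP seq=7170 -> fresh
Step 3: SEND seq=7307 -> fresh
Step 4: SEND seq=7170 -> retransmit
Step 5: SEND seq=7484 -> fresh
Step 6: SEND seq=7639 -> fresh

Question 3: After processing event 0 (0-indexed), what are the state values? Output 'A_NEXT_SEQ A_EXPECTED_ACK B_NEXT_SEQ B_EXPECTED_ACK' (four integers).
After event 0: A_seq=1000 A_ack=7012 B_seq=7012 B_ack=1000

1000 7012 7012 1000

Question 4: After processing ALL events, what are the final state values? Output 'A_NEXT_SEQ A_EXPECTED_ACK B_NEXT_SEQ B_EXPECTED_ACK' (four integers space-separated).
After event 0: A_seq=1000 A_ack=7012 B_seq=7012 B_ack=1000
After event 1: A_seq=1000 A_ack=7170 B_seq=7170 B_ack=1000
After event 2: A_seq=1000 A_ack=7170 B_seq=7307 B_ack=1000
After event 3: A_seq=1000 A_ack=7170 B_seq=7484 B_ack=1000
After event 4: A_seq=1000 A_ack=7484 B_seq=7484 B_ack=1000
After event 5: A_seq=1000 A_ack=7639 B_seq=7639 B_ack=1000
After event 6: A_seq=1000 A_ack=7715 B_seq=7715 B_ack=1000

Answer: 1000 7715 7715 1000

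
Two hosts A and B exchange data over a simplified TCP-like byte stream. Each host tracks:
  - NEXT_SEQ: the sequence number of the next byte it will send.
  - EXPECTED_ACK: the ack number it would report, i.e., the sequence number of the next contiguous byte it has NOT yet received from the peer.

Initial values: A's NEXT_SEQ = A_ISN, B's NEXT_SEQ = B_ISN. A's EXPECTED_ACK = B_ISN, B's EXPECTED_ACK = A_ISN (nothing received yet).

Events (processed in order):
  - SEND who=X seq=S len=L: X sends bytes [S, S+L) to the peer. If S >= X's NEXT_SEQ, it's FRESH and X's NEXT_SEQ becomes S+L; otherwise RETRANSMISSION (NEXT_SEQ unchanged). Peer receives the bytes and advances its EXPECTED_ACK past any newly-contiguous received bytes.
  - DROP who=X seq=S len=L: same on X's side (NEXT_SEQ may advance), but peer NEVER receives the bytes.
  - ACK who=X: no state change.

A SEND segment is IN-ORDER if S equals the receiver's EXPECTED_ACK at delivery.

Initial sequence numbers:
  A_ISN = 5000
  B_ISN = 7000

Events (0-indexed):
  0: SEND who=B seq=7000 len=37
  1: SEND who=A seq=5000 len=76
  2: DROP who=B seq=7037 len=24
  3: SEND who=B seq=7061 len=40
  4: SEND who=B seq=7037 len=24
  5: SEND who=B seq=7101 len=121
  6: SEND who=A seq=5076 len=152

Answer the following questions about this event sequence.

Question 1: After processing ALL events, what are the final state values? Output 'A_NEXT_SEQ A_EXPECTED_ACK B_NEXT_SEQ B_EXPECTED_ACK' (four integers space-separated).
Answer: 5228 7222 7222 5228

Derivation:
After event 0: A_seq=5000 A_ack=7037 B_seq=7037 B_ack=5000
After event 1: A_seq=5076 A_ack=7037 B_seq=7037 B_ack=5076
After event 2: A_seq=5076 A_ack=7037 B_seq=7061 B_ack=5076
After event 3: A_seq=5076 A_ack=7037 B_seq=7101 B_ack=5076
After event 4: A_seq=5076 A_ack=7101 B_seq=7101 B_ack=5076
After event 5: A_seq=5076 A_ack=7222 B_seq=7222 B_ack=5076
After event 6: A_seq=5228 A_ack=7222 B_seq=7222 B_ack=5228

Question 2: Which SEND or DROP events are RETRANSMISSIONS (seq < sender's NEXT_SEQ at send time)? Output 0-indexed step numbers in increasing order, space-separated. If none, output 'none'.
Answer: 4

Derivation:
Step 0: SEND seq=7000 -> fresh
Step 1: SEND seq=5000 -> fresh
Step 2: DROP seq=7037 -> fresh
Step 3: SEND seq=7061 -> fresh
Step 4: SEND seq=7037 -> retransmit
Step 5: SEND seq=7101 -> fresh
Step 6: SEND seq=5076 -> fresh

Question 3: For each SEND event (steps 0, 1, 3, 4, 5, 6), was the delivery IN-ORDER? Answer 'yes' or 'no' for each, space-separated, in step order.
Step 0: SEND seq=7000 -> in-order
Step 1: SEND seq=5000 -> in-order
Step 3: SEND seq=7061 -> out-of-order
Step 4: SEND seq=7037 -> in-order
Step 5: SEND seq=7101 -> in-order
Step 6: SEND seq=5076 -> in-order

Answer: yes yes no yes yes yes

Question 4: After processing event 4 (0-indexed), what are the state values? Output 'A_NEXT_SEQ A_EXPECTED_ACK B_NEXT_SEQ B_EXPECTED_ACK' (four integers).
After event 0: A_seq=5000 A_ack=7037 B_seq=7037 B_ack=5000
After event 1: A_seq=5076 A_ack=7037 B_seq=7037 B_ack=5076
After event 2: A_seq=5076 A_ack=7037 B_seq=7061 B_ack=5076
After event 3: A_seq=5076 A_ack=7037 B_seq=7101 B_ack=5076
After event 4: A_seq=5076 A_ack=7101 B_seq=7101 B_ack=5076

5076 7101 7101 5076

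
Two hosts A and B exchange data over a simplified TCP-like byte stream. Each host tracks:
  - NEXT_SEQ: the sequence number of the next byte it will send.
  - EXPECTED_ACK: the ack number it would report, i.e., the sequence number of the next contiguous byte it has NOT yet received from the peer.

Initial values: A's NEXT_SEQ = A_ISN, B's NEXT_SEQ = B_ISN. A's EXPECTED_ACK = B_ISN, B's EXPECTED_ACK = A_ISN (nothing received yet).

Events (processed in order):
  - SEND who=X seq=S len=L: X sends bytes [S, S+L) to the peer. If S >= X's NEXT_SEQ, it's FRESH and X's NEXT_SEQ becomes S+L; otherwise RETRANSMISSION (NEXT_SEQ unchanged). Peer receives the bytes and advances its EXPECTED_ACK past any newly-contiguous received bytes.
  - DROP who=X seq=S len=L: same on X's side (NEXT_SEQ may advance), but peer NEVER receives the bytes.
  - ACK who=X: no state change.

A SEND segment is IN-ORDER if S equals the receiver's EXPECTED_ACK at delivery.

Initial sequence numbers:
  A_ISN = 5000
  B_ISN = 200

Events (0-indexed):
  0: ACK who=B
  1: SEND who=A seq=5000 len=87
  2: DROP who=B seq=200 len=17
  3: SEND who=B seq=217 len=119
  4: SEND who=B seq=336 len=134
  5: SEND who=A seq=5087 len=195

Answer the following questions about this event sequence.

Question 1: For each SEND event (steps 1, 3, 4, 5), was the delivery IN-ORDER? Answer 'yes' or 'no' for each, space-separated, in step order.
Answer: yes no no yes

Derivation:
Step 1: SEND seq=5000 -> in-order
Step 3: SEND seq=217 -> out-of-order
Step 4: SEND seq=336 -> out-of-order
Step 5: SEND seq=5087 -> in-order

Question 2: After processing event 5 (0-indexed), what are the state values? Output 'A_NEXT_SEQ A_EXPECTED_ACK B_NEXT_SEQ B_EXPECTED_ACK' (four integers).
After event 0: A_seq=5000 A_ack=200 B_seq=200 B_ack=5000
After event 1: A_seq=5087 A_ack=200 B_seq=200 B_ack=5087
After event 2: A_seq=5087 A_ack=200 B_seq=217 B_ack=5087
After event 3: A_seq=5087 A_ack=200 B_seq=336 B_ack=5087
After event 4: A_seq=5087 A_ack=200 B_seq=470 B_ack=5087
After event 5: A_seq=5282 A_ack=200 B_seq=470 B_ack=5282

5282 200 470 5282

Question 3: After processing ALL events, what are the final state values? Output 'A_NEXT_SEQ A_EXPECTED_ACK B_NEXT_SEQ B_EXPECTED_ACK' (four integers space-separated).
Answer: 5282 200 470 5282

Derivation:
After event 0: A_seq=5000 A_ack=200 B_seq=200 B_ack=5000
After event 1: A_seq=5087 A_ack=200 B_seq=200 B_ack=5087
After event 2: A_seq=5087 A_ack=200 B_seq=217 B_ack=5087
After event 3: A_seq=5087 A_ack=200 B_seq=336 B_ack=5087
After event 4: A_seq=5087 A_ack=200 B_seq=470 B_ack=5087
After event 5: A_seq=5282 A_ack=200 B_seq=470 B_ack=5282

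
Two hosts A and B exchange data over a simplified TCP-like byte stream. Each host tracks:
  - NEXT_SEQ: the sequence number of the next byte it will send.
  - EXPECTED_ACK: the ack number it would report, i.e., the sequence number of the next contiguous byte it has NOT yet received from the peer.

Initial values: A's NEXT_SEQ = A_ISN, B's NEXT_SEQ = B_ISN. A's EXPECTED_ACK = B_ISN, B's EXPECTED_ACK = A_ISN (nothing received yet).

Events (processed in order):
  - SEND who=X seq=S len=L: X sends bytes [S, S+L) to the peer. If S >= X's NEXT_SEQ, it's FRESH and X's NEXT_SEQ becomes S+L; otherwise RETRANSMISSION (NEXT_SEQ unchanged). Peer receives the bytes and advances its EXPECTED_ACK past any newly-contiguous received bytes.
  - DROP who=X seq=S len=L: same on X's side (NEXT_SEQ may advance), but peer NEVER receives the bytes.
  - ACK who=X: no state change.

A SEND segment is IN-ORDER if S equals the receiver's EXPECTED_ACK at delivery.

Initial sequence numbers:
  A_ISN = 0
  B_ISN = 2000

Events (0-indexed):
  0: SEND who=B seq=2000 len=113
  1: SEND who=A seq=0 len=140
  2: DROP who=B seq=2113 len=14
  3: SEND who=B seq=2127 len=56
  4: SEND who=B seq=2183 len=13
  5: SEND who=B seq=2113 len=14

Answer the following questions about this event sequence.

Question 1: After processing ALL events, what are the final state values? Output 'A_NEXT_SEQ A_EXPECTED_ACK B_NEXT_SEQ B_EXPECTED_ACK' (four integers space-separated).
Answer: 140 2196 2196 140

Derivation:
After event 0: A_seq=0 A_ack=2113 B_seq=2113 B_ack=0
After event 1: A_seq=140 A_ack=2113 B_seq=2113 B_ack=140
After event 2: A_seq=140 A_ack=2113 B_seq=2127 B_ack=140
After event 3: A_seq=140 A_ack=2113 B_seq=2183 B_ack=140
After event 4: A_seq=140 A_ack=2113 B_seq=2196 B_ack=140
After event 5: A_seq=140 A_ack=2196 B_seq=2196 B_ack=140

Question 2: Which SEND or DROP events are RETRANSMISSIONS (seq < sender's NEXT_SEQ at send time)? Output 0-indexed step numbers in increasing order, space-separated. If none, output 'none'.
Step 0: SEND seq=2000 -> fresh
Step 1: SEND seq=0 -> fresh
Step 2: DROP seq=2113 -> fresh
Step 3: SEND seq=2127 -> fresh
Step 4: SEND seq=2183 -> fresh
Step 5: SEND seq=2113 -> retransmit

Answer: 5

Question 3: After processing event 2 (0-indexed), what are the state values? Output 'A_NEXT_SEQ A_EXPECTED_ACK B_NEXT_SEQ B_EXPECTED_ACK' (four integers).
After event 0: A_seq=0 A_ack=2113 B_seq=2113 B_ack=0
After event 1: A_seq=140 A_ack=2113 B_seq=2113 B_ack=140
After event 2: A_seq=140 A_ack=2113 B_seq=2127 B_ack=140

140 2113 2127 140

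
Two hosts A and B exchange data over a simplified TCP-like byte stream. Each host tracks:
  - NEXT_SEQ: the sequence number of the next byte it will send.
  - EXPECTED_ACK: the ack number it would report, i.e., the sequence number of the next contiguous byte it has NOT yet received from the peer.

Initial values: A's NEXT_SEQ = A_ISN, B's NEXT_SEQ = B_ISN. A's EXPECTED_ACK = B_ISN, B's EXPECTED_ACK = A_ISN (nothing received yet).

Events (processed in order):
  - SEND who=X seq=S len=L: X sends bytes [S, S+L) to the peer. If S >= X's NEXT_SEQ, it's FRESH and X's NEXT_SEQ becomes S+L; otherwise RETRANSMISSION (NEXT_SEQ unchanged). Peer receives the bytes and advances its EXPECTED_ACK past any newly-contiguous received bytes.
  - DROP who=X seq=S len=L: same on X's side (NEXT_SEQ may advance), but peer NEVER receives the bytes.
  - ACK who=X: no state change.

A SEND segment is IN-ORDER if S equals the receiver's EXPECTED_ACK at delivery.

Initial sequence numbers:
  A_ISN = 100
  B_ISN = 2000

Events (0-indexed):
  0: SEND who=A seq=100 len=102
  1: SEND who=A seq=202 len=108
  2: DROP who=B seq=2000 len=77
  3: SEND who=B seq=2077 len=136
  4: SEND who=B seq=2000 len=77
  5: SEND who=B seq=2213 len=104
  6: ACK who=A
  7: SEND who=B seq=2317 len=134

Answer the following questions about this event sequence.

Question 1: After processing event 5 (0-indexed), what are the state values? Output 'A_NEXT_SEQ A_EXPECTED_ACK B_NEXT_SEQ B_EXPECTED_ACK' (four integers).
After event 0: A_seq=202 A_ack=2000 B_seq=2000 B_ack=202
After event 1: A_seq=310 A_ack=2000 B_seq=2000 B_ack=310
After event 2: A_seq=310 A_ack=2000 B_seq=2077 B_ack=310
After event 3: A_seq=310 A_ack=2000 B_seq=2213 B_ack=310
After event 4: A_seq=310 A_ack=2213 B_seq=2213 B_ack=310
After event 5: A_seq=310 A_ack=2317 B_seq=2317 B_ack=310

310 2317 2317 310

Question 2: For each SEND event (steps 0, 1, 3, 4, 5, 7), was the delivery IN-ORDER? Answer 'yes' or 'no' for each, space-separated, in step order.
Answer: yes yes no yes yes yes

Derivation:
Step 0: SEND seq=100 -> in-order
Step 1: SEND seq=202 -> in-order
Step 3: SEND seq=2077 -> out-of-order
Step 4: SEND seq=2000 -> in-order
Step 5: SEND seq=2213 -> in-order
Step 7: SEND seq=2317 -> in-order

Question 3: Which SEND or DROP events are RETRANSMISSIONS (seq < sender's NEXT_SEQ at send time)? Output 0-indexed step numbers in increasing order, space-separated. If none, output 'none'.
Answer: 4

Derivation:
Step 0: SEND seq=100 -> fresh
Step 1: SEND seq=202 -> fresh
Step 2: DROP seq=2000 -> fresh
Step 3: SEND seq=2077 -> fresh
Step 4: SEND seq=2000 -> retransmit
Step 5: SEND seq=2213 -> fresh
Step 7: SEND seq=2317 -> fresh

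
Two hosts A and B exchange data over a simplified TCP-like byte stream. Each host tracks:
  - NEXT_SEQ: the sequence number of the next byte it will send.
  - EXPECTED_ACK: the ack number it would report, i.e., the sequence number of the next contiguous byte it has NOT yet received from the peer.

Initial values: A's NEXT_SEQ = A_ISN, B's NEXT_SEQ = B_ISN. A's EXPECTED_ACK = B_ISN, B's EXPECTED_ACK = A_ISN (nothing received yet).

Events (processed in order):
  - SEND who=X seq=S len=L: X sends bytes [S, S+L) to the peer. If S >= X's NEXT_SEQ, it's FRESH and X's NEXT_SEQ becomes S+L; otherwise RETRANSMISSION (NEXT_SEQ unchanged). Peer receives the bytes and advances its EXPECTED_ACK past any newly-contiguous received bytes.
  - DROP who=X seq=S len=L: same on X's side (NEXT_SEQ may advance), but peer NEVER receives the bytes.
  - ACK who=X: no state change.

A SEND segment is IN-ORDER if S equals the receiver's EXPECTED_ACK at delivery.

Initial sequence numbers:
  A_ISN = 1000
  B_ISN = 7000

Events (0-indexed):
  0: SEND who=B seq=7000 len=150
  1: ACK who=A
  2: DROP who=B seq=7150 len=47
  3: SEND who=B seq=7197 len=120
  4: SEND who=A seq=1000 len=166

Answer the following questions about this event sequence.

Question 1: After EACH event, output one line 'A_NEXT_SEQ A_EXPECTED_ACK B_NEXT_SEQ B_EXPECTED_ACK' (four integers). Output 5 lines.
1000 7150 7150 1000
1000 7150 7150 1000
1000 7150 7197 1000
1000 7150 7317 1000
1166 7150 7317 1166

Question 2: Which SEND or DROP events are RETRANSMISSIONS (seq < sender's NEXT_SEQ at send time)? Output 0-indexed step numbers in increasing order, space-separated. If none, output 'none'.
Step 0: SEND seq=7000 -> fresh
Step 2: DROP seq=7150 -> fresh
Step 3: SEND seq=7197 -> fresh
Step 4: SEND seq=1000 -> fresh

Answer: none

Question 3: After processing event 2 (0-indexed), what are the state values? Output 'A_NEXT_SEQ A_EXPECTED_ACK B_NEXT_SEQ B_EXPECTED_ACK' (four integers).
After event 0: A_seq=1000 A_ack=7150 B_seq=7150 B_ack=1000
After event 1: A_seq=1000 A_ack=7150 B_seq=7150 B_ack=1000
After event 2: A_seq=1000 A_ack=7150 B_seq=7197 B_ack=1000

1000 7150 7197 1000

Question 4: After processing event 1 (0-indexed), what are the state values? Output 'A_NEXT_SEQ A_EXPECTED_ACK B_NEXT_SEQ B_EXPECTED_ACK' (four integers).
After event 0: A_seq=1000 A_ack=7150 B_seq=7150 B_ack=1000
After event 1: A_seq=1000 A_ack=7150 B_seq=7150 B_ack=1000

1000 7150 7150 1000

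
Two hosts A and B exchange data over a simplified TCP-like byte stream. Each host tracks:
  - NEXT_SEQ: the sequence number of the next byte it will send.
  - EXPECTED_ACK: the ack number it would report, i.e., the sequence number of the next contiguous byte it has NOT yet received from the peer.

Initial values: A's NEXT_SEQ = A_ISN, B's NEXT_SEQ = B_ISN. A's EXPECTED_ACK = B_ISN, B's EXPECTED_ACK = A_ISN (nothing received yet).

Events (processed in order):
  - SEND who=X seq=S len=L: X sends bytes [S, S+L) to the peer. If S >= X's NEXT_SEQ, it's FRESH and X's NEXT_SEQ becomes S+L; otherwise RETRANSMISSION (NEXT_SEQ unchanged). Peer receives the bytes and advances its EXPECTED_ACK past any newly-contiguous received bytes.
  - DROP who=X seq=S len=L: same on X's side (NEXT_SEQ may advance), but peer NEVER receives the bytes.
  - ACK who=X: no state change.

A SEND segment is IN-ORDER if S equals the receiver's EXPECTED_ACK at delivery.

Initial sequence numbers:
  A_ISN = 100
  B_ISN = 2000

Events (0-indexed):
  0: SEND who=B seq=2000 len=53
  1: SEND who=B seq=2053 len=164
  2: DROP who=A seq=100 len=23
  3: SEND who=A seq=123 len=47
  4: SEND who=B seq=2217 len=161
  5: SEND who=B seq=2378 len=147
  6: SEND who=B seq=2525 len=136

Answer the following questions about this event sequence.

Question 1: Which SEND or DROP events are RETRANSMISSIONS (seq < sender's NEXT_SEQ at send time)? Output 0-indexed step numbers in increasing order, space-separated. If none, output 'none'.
Answer: none

Derivation:
Step 0: SEND seq=2000 -> fresh
Step 1: SEND seq=2053 -> fresh
Step 2: DROP seq=100 -> fresh
Step 3: SEND seq=123 -> fresh
Step 4: SEND seq=2217 -> fresh
Step 5: SEND seq=2378 -> fresh
Step 6: SEND seq=2525 -> fresh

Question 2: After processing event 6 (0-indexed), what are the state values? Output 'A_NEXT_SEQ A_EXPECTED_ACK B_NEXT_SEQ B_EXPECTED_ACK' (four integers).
After event 0: A_seq=100 A_ack=2053 B_seq=2053 B_ack=100
After event 1: A_seq=100 A_ack=2217 B_seq=2217 B_ack=100
After event 2: A_seq=123 A_ack=2217 B_seq=2217 B_ack=100
After event 3: A_seq=170 A_ack=2217 B_seq=2217 B_ack=100
After event 4: A_seq=170 A_ack=2378 B_seq=2378 B_ack=100
After event 5: A_seq=170 A_ack=2525 B_seq=2525 B_ack=100
After event 6: A_seq=170 A_ack=2661 B_seq=2661 B_ack=100

170 2661 2661 100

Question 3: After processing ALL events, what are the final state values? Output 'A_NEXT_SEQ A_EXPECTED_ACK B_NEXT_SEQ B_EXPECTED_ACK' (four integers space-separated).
Answer: 170 2661 2661 100

Derivation:
After event 0: A_seq=100 A_ack=2053 B_seq=2053 B_ack=100
After event 1: A_seq=100 A_ack=2217 B_seq=2217 B_ack=100
After event 2: A_seq=123 A_ack=2217 B_seq=2217 B_ack=100
After event 3: A_seq=170 A_ack=2217 B_seq=2217 B_ack=100
After event 4: A_seq=170 A_ack=2378 B_seq=2378 B_ack=100
After event 5: A_seq=170 A_ack=2525 B_seq=2525 B_ack=100
After event 6: A_seq=170 A_ack=2661 B_seq=2661 B_ack=100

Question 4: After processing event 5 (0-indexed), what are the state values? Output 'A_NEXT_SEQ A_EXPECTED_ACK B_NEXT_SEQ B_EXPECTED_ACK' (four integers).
After event 0: A_seq=100 A_ack=2053 B_seq=2053 B_ack=100
After event 1: A_seq=100 A_ack=2217 B_seq=2217 B_ack=100
After event 2: A_seq=123 A_ack=2217 B_seq=2217 B_ack=100
After event 3: A_seq=170 A_ack=2217 B_seq=2217 B_ack=100
After event 4: A_seq=170 A_ack=2378 B_seq=2378 B_ack=100
After event 5: A_seq=170 A_ack=2525 B_seq=2525 B_ack=100

170 2525 2525 100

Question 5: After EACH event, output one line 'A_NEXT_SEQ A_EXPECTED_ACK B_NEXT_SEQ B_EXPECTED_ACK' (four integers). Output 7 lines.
100 2053 2053 100
100 2217 2217 100
123 2217 2217 100
170 2217 2217 100
170 2378 2378 100
170 2525 2525 100
170 2661 2661 100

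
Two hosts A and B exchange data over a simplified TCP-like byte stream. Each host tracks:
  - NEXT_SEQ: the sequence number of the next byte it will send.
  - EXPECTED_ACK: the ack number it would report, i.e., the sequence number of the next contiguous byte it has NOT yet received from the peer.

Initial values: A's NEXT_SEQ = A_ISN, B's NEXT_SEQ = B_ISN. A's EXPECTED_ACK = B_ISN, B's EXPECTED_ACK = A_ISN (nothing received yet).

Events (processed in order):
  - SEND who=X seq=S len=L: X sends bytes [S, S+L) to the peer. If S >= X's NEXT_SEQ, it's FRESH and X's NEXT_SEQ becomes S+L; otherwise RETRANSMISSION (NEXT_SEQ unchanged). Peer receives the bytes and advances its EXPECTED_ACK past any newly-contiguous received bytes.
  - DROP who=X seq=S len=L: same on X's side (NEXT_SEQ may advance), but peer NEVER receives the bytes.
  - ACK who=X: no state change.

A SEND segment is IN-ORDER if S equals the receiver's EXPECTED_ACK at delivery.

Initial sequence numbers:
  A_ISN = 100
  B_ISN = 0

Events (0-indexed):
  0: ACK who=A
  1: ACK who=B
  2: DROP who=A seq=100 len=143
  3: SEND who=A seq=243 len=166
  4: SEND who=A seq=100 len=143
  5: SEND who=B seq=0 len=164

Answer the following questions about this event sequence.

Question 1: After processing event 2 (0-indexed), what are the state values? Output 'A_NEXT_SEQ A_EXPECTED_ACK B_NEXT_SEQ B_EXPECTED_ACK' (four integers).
After event 0: A_seq=100 A_ack=0 B_seq=0 B_ack=100
After event 1: A_seq=100 A_ack=0 B_seq=0 B_ack=100
After event 2: A_seq=243 A_ack=0 B_seq=0 B_ack=100

243 0 0 100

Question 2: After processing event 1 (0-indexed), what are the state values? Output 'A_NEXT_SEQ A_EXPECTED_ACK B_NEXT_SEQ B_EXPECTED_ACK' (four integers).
After event 0: A_seq=100 A_ack=0 B_seq=0 B_ack=100
After event 1: A_seq=100 A_ack=0 B_seq=0 B_ack=100

100 0 0 100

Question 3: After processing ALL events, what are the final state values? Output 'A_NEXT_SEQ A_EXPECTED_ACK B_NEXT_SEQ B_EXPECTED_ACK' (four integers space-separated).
Answer: 409 164 164 409

Derivation:
After event 0: A_seq=100 A_ack=0 B_seq=0 B_ack=100
After event 1: A_seq=100 A_ack=0 B_seq=0 B_ack=100
After event 2: A_seq=243 A_ack=0 B_seq=0 B_ack=100
After event 3: A_seq=409 A_ack=0 B_seq=0 B_ack=100
After event 4: A_seq=409 A_ack=0 B_seq=0 B_ack=409
After event 5: A_seq=409 A_ack=164 B_seq=164 B_ack=409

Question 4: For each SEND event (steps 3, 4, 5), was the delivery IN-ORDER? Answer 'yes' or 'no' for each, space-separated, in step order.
Step 3: SEND seq=243 -> out-of-order
Step 4: SEND seq=100 -> in-order
Step 5: SEND seq=0 -> in-order

Answer: no yes yes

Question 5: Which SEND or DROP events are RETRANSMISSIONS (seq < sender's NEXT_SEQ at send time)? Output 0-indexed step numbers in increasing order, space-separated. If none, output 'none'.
Step 2: DROP seq=100 -> fresh
Step 3: SEND seq=243 -> fresh
Step 4: SEND seq=100 -> retransmit
Step 5: SEND seq=0 -> fresh

Answer: 4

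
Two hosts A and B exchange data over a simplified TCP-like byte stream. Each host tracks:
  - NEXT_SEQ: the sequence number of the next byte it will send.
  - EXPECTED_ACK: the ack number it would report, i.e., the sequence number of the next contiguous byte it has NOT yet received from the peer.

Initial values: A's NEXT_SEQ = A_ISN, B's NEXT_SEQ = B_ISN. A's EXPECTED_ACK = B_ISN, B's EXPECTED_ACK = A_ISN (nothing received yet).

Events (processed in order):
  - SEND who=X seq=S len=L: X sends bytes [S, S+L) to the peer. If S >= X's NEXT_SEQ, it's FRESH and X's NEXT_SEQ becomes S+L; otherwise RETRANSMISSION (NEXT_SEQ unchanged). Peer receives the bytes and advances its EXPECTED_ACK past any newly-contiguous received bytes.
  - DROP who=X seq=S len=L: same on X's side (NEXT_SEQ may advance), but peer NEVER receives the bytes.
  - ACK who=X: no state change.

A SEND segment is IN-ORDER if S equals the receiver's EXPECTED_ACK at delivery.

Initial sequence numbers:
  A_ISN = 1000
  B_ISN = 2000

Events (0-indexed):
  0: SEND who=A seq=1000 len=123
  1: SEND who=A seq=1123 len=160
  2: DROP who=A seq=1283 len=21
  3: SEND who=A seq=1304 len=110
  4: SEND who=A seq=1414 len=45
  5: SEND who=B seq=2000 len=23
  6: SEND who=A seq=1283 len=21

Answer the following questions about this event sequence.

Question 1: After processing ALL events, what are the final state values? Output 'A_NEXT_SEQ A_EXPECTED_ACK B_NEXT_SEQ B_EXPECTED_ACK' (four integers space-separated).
After event 0: A_seq=1123 A_ack=2000 B_seq=2000 B_ack=1123
After event 1: A_seq=1283 A_ack=2000 B_seq=2000 B_ack=1283
After event 2: A_seq=1304 A_ack=2000 B_seq=2000 B_ack=1283
After event 3: A_seq=1414 A_ack=2000 B_seq=2000 B_ack=1283
After event 4: A_seq=1459 A_ack=2000 B_seq=2000 B_ack=1283
After event 5: A_seq=1459 A_ack=2023 B_seq=2023 B_ack=1283
After event 6: A_seq=1459 A_ack=2023 B_seq=2023 B_ack=1459

Answer: 1459 2023 2023 1459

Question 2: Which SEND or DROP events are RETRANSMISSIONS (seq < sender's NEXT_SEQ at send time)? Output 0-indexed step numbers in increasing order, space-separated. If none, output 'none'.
Answer: 6

Derivation:
Step 0: SEND seq=1000 -> fresh
Step 1: SEND seq=1123 -> fresh
Step 2: DROP seq=1283 -> fresh
Step 3: SEND seq=1304 -> fresh
Step 4: SEND seq=1414 -> fresh
Step 5: SEND seq=2000 -> fresh
Step 6: SEND seq=1283 -> retransmit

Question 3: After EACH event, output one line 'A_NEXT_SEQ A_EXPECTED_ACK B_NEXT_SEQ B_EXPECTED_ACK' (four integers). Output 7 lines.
1123 2000 2000 1123
1283 2000 2000 1283
1304 2000 2000 1283
1414 2000 2000 1283
1459 2000 2000 1283
1459 2023 2023 1283
1459 2023 2023 1459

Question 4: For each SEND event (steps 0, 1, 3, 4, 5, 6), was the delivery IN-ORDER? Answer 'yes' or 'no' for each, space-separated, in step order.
Step 0: SEND seq=1000 -> in-order
Step 1: SEND seq=1123 -> in-order
Step 3: SEND seq=1304 -> out-of-order
Step 4: SEND seq=1414 -> out-of-order
Step 5: SEND seq=2000 -> in-order
Step 6: SEND seq=1283 -> in-order

Answer: yes yes no no yes yes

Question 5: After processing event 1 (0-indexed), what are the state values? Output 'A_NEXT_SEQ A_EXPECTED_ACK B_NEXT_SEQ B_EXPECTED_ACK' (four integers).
After event 0: A_seq=1123 A_ack=2000 B_seq=2000 B_ack=1123
After event 1: A_seq=1283 A_ack=2000 B_seq=2000 B_ack=1283

1283 2000 2000 1283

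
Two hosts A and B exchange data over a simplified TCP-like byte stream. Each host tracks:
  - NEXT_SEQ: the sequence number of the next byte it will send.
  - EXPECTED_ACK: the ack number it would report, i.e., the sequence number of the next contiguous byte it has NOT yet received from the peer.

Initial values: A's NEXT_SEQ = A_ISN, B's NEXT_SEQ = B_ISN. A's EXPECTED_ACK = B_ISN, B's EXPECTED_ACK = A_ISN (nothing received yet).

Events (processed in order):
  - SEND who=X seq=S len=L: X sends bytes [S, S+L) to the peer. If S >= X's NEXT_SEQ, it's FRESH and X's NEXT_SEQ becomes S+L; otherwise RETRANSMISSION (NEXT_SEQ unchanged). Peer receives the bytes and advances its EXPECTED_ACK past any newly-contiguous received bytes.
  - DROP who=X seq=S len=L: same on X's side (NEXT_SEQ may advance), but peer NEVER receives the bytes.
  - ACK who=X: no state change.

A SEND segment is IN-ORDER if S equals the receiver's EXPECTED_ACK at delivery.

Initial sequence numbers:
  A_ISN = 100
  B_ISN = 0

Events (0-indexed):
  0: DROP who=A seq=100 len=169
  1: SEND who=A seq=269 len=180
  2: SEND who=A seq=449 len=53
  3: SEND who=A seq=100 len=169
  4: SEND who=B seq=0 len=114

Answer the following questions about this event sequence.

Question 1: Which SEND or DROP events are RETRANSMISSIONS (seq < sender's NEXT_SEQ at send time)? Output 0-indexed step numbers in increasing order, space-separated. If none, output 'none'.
Step 0: DROP seq=100 -> fresh
Step 1: SEND seq=269 -> fresh
Step 2: SEND seq=449 -> fresh
Step 3: SEND seq=100 -> retransmit
Step 4: SEND seq=0 -> fresh

Answer: 3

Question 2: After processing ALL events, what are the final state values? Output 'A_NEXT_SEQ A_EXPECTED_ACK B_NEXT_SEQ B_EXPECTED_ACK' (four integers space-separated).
Answer: 502 114 114 502

Derivation:
After event 0: A_seq=269 A_ack=0 B_seq=0 B_ack=100
After event 1: A_seq=449 A_ack=0 B_seq=0 B_ack=100
After event 2: A_seq=502 A_ack=0 B_seq=0 B_ack=100
After event 3: A_seq=502 A_ack=0 B_seq=0 B_ack=502
After event 4: A_seq=502 A_ack=114 B_seq=114 B_ack=502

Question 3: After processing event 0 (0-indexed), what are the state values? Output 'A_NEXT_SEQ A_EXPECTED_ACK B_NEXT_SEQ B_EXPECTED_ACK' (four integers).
After event 0: A_seq=269 A_ack=0 B_seq=0 B_ack=100

269 0 0 100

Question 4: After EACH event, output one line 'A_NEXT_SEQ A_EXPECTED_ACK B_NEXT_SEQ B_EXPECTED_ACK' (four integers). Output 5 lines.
269 0 0 100
449 0 0 100
502 0 0 100
502 0 0 502
502 114 114 502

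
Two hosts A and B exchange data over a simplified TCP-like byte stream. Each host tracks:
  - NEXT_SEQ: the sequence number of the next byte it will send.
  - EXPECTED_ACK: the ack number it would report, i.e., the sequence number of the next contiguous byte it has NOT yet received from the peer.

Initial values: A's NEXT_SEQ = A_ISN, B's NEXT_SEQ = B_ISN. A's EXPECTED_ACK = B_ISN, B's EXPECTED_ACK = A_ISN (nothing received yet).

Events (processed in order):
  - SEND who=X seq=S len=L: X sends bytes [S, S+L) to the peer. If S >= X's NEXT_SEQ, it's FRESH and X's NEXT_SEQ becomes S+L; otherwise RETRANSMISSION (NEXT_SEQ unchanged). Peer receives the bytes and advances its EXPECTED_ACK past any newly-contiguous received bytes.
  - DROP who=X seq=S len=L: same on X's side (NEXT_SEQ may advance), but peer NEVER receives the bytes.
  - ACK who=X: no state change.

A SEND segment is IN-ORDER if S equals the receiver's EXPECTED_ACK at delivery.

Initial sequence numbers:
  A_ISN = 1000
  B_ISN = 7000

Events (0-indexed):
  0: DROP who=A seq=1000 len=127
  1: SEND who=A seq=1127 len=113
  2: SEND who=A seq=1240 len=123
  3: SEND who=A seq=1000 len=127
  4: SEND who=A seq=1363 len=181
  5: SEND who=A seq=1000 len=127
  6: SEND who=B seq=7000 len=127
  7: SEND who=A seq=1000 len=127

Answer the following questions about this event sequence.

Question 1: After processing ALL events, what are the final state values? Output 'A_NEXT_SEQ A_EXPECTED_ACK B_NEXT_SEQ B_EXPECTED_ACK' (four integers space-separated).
Answer: 1544 7127 7127 1544

Derivation:
After event 0: A_seq=1127 A_ack=7000 B_seq=7000 B_ack=1000
After event 1: A_seq=1240 A_ack=7000 B_seq=7000 B_ack=1000
After event 2: A_seq=1363 A_ack=7000 B_seq=7000 B_ack=1000
After event 3: A_seq=1363 A_ack=7000 B_seq=7000 B_ack=1363
After event 4: A_seq=1544 A_ack=7000 B_seq=7000 B_ack=1544
After event 5: A_seq=1544 A_ack=7000 B_seq=7000 B_ack=1544
After event 6: A_seq=1544 A_ack=7127 B_seq=7127 B_ack=1544
After event 7: A_seq=1544 A_ack=7127 B_seq=7127 B_ack=1544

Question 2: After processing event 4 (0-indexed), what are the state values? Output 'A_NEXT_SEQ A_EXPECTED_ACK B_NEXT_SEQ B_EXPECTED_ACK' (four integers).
After event 0: A_seq=1127 A_ack=7000 B_seq=7000 B_ack=1000
After event 1: A_seq=1240 A_ack=7000 B_seq=7000 B_ack=1000
After event 2: A_seq=1363 A_ack=7000 B_seq=7000 B_ack=1000
After event 3: A_seq=1363 A_ack=7000 B_seq=7000 B_ack=1363
After event 4: A_seq=1544 A_ack=7000 B_seq=7000 B_ack=1544

1544 7000 7000 1544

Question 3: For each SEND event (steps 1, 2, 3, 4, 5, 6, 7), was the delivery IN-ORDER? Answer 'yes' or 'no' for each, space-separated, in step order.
Step 1: SEND seq=1127 -> out-of-order
Step 2: SEND seq=1240 -> out-of-order
Step 3: SEND seq=1000 -> in-order
Step 4: SEND seq=1363 -> in-order
Step 5: SEND seq=1000 -> out-of-order
Step 6: SEND seq=7000 -> in-order
Step 7: SEND seq=1000 -> out-of-order

Answer: no no yes yes no yes no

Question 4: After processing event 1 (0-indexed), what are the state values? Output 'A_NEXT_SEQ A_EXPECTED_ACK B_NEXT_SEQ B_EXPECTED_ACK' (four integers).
After event 0: A_seq=1127 A_ack=7000 B_seq=7000 B_ack=1000
After event 1: A_seq=1240 A_ack=7000 B_seq=7000 B_ack=1000

1240 7000 7000 1000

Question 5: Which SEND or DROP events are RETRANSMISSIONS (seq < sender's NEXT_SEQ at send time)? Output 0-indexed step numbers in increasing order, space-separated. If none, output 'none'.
Answer: 3 5 7

Derivation:
Step 0: DROP seq=1000 -> fresh
Step 1: SEND seq=1127 -> fresh
Step 2: SEND seq=1240 -> fresh
Step 3: SEND seq=1000 -> retransmit
Step 4: SEND seq=1363 -> fresh
Step 5: SEND seq=1000 -> retransmit
Step 6: SEND seq=7000 -> fresh
Step 7: SEND seq=1000 -> retransmit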